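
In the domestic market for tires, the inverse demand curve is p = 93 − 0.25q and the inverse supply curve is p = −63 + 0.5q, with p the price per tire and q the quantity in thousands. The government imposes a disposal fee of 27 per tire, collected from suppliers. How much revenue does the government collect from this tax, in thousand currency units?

Tax revenue = 4644 thousand.

Rewrite in direct form: qd = 372 − 4p and qs = 2p + 126.
Without the tax, 372 − 4p = 2p + 126 gives 6p = 246, so p* = 41 and q* = 208.
With the tax collected from suppliers, supply shifts: qs = 2(p − 27) + 126.
Solving gives q = 172 with consumers paying 50 and suppliers receiving 23 (the 27 wedge).
Revenue = t · Q = 27 · 172 = 4644.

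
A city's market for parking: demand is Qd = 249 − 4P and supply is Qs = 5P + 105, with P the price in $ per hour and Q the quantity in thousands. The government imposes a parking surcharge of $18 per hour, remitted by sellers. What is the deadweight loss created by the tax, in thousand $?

Before the tax: set 249 − 4P = 5P + 105 → P* = $16, Q* = 185.
With the tax collected from sellers, supply shifts: Qs = 5(P − 18) + 105.
Solving gives Q = 145 with buyers paying $26 and sellers receiving $8 (the $18 wedge).
Quantity falls by |ΔQ| = |185 − 145| = 40.
DWL = ½ · t · |ΔQ| = ½ · 18 · 40 = $360.

Deadweight loss = $360 thousand.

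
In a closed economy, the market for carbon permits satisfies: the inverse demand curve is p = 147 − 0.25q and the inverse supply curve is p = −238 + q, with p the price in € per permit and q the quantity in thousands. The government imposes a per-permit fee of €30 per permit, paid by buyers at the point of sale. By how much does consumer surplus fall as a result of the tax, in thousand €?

Consumer surplus falls by €1776 thousand.

Rewrite in direct form: qd = 588 − 4p and qs = p + 238.
Without the tax, 588 − 4p = p + 238 gives 5p = 350, so p* = €70 and q* = 308.
With the tax collected from buyers, demand (in seller-price terms) shifts: qd = 588 − 4(p + 30).
New equilibrium: buyers pay €76, sellers receive €46, q = 284. (Wedge: pb − ps = 30.)
ΔCS is the trapezoid between Q = 284 and Q = 308 of height €6: ½ · (308 + 284) · 6 = €1776.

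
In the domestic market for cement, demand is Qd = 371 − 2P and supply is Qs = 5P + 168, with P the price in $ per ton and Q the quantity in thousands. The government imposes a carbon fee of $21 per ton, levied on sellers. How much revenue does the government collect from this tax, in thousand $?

Without the tax, 371 − 2P = 5P + 168 gives 7P = 203, so P* = $29 and Q* = 313.
With the tax collected from sellers, supply shifts: Qs = 5(P − 21) + 168.
Solving gives Q = 283 with buyers paying $44 and sellers receiving $23 (the $21 wedge).
Revenue = t · Q = 21 · 283 = $5943.

Tax revenue = $5943 thousand.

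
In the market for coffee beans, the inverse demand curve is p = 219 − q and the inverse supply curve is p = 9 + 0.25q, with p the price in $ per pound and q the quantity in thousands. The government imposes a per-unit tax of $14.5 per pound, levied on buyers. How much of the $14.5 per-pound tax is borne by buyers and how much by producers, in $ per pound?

Buyers bear $11.6 per pound; producers bear $2.9 per pound.

Rewrite in direct form: qd = 219 − p and qs = 4p − 36.
Before the tax: set 219 − p = 4p − 36 → p* = $51, q* = 168.
With the tax collected from buyers, demand (in seller-price terms) shifts: qd = 219 − (p + 14.5).
Solving gives q = 156.4 with buyers paying $62.6 and producers receiving $48.1 (the $14.5 wedge).
Burden on buyers: $11.6; on producers: $2.9. (They sum to $14.5.)
The less price-elastic side of the market bears the larger share of a per-unit tax.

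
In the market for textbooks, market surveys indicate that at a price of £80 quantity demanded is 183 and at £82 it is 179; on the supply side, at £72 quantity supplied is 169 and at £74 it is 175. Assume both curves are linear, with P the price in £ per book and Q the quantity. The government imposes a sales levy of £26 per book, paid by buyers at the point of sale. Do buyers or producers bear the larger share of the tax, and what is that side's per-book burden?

Buyers bear the larger share: £15.6 per book.

Demand slope: (179 − 183)/(82 − 80) = -2, so Qd = 343 − 2P.
Supply slope: (175 − 169)/(74 − 72) = 3, so Qs = 3P − 47.
Without the tax, 343 − 2P = 3P − 47 gives 5P = 390, so P* = £78 and Q* = 187.
With the tax collected from buyers, demand (in seller-price terms) shifts: Qd = 343 − 2(P + 26).
Solving gives Q = 155.8 with buyers paying £93.6 and producers receiving £67.6 (the £26 wedge).
Per-book burden: buyers £15.6, producers £10.4.
Buyers take the larger share because demand is less price-elastic here (demand slope 2 vs supply slope 3).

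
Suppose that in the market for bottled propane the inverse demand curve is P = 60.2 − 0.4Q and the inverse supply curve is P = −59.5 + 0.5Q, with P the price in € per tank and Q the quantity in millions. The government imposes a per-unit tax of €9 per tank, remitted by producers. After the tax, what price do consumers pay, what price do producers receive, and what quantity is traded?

Consumers pay €11; producers receive €2; quantity = 123.

Inverting to Q(P) form: Qd = 150.5 − 2.5P; Qs = 2P + 119.
Before the tax: set 150.5 − 2.5P = 2P + 119 → P* = €7, Q* = 133.
With the tax collected from producers, supply shifts: Qs = 2(P − 9) + 119.
Solving gives Q = 123 with consumers paying €11 and producers receiving €2 (the €9 wedge).
The less price-elastic side of the market bears the larger share of a per-unit tax.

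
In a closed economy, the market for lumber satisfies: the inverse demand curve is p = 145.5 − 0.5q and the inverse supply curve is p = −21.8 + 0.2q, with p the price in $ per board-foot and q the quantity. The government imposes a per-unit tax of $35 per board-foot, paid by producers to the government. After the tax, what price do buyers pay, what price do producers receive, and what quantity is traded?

Buyers pay $51; producers receive $16; quantity = 189.

Inverting to q(p) form: qd = 291 − 2p; qs = 5p + 109.
Without the tax, 291 − 2p = 5p + 109 gives 7p = 182, so p* = $26 and q* = 239.
With the tax collected from producers, supply shifts: qs = 5(p − 35) + 109.
New equilibrium: buyers pay $51, producers receive $16, q = 189. (Wedge: pb − ps = 35.)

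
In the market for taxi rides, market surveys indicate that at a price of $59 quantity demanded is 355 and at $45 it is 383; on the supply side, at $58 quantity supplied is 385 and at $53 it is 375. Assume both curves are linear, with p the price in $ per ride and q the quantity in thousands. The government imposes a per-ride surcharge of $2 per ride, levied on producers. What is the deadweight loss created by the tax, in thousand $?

Deadweight loss = $2 thousand.

Demand slope: (383 − 355)/(45 − 59) = -2, so qd = 473 − 2p.
Supply slope: (375 − 385)/(53 − 58) = 2, so qs = 2p + 269.
Before the tax: set 473 − 2p = 2p + 269 → p* = $51, q* = 371.
With the tax collected from producers, supply shifts: qs = 2(p − 2) + 269.
Solving gives q = 369 with consumers paying $52 and producers receiving $50 (the $2 wedge).
Quantity falls by |ΔQ| = |371 − 369| = 2.
DWL = ½ · t · |ΔQ| = ½ · 2 · 2 = $2.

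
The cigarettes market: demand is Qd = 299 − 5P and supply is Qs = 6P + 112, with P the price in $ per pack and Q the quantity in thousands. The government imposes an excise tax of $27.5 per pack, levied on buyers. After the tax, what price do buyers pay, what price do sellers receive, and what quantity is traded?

Before the tax: set 299 − 5P = 6P + 112 → P* = $17, Q* = 214.
With the tax collected from buyers, demand (in seller-price terms) shifts: Qd = 299 − 5(P + 27.5).
New equilibrium: buyers pay $32, sellers receive $4.5, Q = 139. (Wedge: Pb − Ps = 27.5.)

Buyers pay $32; sellers receive $4.5; quantity = 139.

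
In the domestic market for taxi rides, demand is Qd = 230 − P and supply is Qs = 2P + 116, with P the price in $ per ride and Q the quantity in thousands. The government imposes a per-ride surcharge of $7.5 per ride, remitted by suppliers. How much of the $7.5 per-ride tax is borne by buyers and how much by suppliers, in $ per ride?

Before the tax: set 230 − P = 2P + 116 → P* = $38, Q* = 192.
With the tax collected from suppliers, supply shifts: Qs = 2(P − 7.5) + 116.
New equilibrium: buyers pay $43, suppliers receive $35.5, Q = 187. (Wedge: Pb − Ps = 7.5.)
Burden on buyers: $5; on suppliers: $2.5. (They sum to $7.5.)

Buyers bear $5 per ride; suppliers bear $2.5 per ride.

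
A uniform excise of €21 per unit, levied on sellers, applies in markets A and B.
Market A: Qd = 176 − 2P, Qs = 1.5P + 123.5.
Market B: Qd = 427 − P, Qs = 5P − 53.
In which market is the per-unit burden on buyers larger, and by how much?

Market A: pre-tax P* = €15, Q* = 146; post-tax Q = 128; per-unit burden on buyers = €9.
Market B: pre-tax P* = €80, Q* = 347; post-tax Q = 329.5; per-unit burden on buyers = €17.5.
Difference: €9 vs €17.5 → market B is larger by €8.5.

Market B, by €8.5.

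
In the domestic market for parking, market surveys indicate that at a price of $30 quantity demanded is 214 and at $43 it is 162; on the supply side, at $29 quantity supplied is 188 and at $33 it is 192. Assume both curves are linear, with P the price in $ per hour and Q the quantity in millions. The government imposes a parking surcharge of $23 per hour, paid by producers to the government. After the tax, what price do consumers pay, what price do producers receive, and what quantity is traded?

Consumers pay $39.6; producers receive $16.6; quantity = 175.6.

Demand slope: (162 − 214)/(43 − 30) = -4, so Qd = 334 − 4P.
Supply slope: (192 − 188)/(33 − 29) = 1, so Qs = P + 159.
Before the tax: set 334 − 4P = P + 159 → P* = $35, Q* = 194.
With the tax collected from producers, supply shifts: Qs = (P − 23) + 159.
New equilibrium: consumers pay $39.6, producers receive $16.6, Q = 175.6. (Wedge: Pb − Ps = 23.)
The less price-elastic side of the market bears the larger share of a per-unit tax.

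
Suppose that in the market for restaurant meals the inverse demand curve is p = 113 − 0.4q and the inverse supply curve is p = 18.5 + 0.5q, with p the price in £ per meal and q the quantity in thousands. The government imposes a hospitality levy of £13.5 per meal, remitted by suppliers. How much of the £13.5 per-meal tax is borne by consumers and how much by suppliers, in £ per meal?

Consumers bear £6 per meal; suppliers bear £7.5 per meal.

Rewrite in direct form: qd = 282.5 − 2.5p and qs = 2p − 37.
Before the tax: set 282.5 − 2.5p = 2p − 37 → p* = £71, q* = 105.
With the tax collected from suppliers, supply shifts: qs = 2(p − 13.5) − 37.
New equilibrium: consumers pay £77, suppliers receive £63.5, q = 90. (Wedge: pb − ps = 13.5.)
Burden on consumers: £6; on suppliers: £7.5. (They sum to £13.5.)
The less price-elastic side of the market bears the larger share of a per-unit tax.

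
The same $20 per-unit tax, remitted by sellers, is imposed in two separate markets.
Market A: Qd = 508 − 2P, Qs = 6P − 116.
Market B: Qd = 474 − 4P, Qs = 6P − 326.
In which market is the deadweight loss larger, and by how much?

Market B, by $180.

Market A: pre-tax P* = $78, Q* = 352; post-tax Q = 322; deadweight loss = $300.
Market B: pre-tax P* = $80, Q* = 154; post-tax Q = 106; deadweight loss = $480.
Difference: $300 vs $480 → market B is larger by $180.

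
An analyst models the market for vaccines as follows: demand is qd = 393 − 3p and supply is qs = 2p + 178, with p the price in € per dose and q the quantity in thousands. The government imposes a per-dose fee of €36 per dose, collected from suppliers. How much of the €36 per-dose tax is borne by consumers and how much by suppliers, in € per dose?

Without the tax, 393 − 3p = 2p + 178 gives 5p = 215, so p* = €43 and q* = 264.
With the tax collected from suppliers, supply shifts: qs = 2(p − 36) + 178.
Solving gives q = 220.8 with consumers paying €57.4 and suppliers receiving €21.4 (the €36 wedge).
Burden on consumers: €14.4; on suppliers: €21.6. (They sum to €36.)
The less price-elastic side of the market bears the larger share of a per-unit tax.

Consumers bear €14.4 per dose; suppliers bear €21.6 per dose.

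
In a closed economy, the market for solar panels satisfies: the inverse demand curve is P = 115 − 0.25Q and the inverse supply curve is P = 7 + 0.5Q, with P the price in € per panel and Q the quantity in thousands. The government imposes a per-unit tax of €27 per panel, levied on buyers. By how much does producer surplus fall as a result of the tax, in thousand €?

Inverting to Q(P) form: Qd = 460 − 4P; Qs = 2P − 14.
Without the tax, 460 − 4P = 2P − 14 gives 6P = 474, so P* = €79 and Q* = 144.
With the tax collected from buyers, demand (in seller-price terms) shifts: Qd = 460 − 4(P + 27).
New equilibrium: buyers pay €88, suppliers receive €61, Q = 108. (Wedge: Pb − Ps = 27.)
ΔPS is the trapezoid between Q = 108 and Q = 144 of height €18: ½ · (144 + 108) · 18 = €2268.

Producer surplus falls by €2268 thousand.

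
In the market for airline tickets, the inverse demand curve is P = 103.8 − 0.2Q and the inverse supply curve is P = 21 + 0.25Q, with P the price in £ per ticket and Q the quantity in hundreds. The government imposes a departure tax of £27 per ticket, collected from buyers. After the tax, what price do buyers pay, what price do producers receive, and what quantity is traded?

Buyers pay £79; producers receive £52; quantity = 124.

Rewrite in direct form: Qd = 519 − 5P and Qs = 4P − 84.
Before the tax: set 519 − 5P = 4P − 84 → P* = £67, Q* = 184.
With the tax collected from buyers, demand (in seller-price terms) shifts: Qd = 519 − 5(P + 27).
Solving gives Q = 124 with buyers paying £79 and producers receiving £52 (the £27 wedge).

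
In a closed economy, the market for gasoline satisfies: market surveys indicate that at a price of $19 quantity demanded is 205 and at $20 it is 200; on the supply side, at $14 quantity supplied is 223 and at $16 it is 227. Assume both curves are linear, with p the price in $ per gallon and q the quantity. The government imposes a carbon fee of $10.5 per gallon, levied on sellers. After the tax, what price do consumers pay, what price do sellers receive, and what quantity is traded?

Demand slope: (200 − 205)/(20 − 19) = -5, so qd = 300 − 5p.
Supply slope: (227 − 223)/(16 − 14) = 2, so qs = 2p + 195.
Before the tax: set 300 − 5p = 2p + 195 → p* = $15, q* = 225.
With the tax collected from sellers, supply shifts: qs = 2(p − 10.5) + 195.
New equilibrium: consumers pay $18, sellers receive $7.5, q = 210. (Wedge: pb − ps = 10.5.)

Consumers pay $18; sellers receive $7.5; quantity = 210.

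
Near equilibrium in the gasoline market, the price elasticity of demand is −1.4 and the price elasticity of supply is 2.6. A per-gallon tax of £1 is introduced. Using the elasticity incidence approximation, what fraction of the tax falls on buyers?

Incidence ratio: buyers' share ≈ εs / (εs + |εd|) = 2.6 / (2.6 + 1.4) = 0.65.
Supply is the more elastic side, so buyers bear the larger share.

Buyers' share ≈ 0.65.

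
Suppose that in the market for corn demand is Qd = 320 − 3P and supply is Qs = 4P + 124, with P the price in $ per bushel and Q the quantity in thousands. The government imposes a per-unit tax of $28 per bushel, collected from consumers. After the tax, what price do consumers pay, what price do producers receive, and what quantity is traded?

Before the tax: set 320 − 3P = 4P + 124 → P* = $28, Q* = 236.
With the tax collected from consumers, demand (in seller-price terms) shifts: Qd = 320 − 3(P + 28).
Solving gives Q = 188 with consumers paying $44 and producers receiving $16 (the $28 wedge).
The less price-elastic side of the market bears the larger share of a per-unit tax.

Consumers pay $44; producers receive $16; quantity = 188.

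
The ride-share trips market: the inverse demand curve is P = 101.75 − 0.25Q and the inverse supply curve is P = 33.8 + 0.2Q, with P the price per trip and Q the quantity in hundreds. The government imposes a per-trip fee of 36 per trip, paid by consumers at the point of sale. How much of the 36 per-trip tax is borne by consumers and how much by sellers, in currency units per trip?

Rewrite in direct form: Qd = 407 − 4P and Qs = 5P − 169.
Before the tax: set 407 − 4P = 5P − 169 → P* = 64, Q* = 151.
With the tax collected from consumers, demand (in seller-price terms) shifts: Qd = 407 − 4(P + 36).
New equilibrium: consumers pay 84, sellers receive 48, Q = 71. (Wedge: Pb − Ps = 36.)
Burden on consumers: 20; on sellers: 16. (They sum to 36.)
The less price-elastic side of the market bears the larger share of a per-unit tax.

Consumers bear 20 per trip; sellers bear 16 per trip.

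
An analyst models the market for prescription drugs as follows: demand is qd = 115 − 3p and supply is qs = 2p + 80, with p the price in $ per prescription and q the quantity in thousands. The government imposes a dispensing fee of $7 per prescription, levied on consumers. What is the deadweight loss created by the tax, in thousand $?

Without the tax, 115 − 3p = 2p + 80 gives 5p = 35, so p* = $7 and q* = 94.
With the tax collected from consumers, demand (in seller-price terms) shifts: qd = 115 − 3(p + 7).
New equilibrium: consumers pay $9.8, suppliers receive $2.8, q = 85.6. (Wedge: pb − ps = 7.)
Quantity falls by |ΔQ| = |94 − 85.6| = 8.4.
DWL = ½ · t · |ΔQ| = ½ · 7 · 8.4 = $29.4.

Deadweight loss = $29.4 thousand.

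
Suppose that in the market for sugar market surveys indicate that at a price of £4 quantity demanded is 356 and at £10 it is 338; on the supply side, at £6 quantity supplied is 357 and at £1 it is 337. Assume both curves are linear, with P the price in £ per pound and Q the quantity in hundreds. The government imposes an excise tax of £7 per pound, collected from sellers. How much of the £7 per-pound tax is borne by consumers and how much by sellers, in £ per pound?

Demand slope: (338 − 356)/(10 − 4) = -3, so Qd = 368 − 3P.
Supply slope: (337 − 357)/(1 − 6) = 4, so Qs = 4P + 333.
Without the tax, 368 − 3P = 4P + 333 gives 7P = 35, so P* = £5 and Q* = 353.
With the tax collected from sellers, supply shifts: Qs = 4(P − 7) + 333.
Solving gives Q = 341 with consumers paying £9 and sellers receiving £2 (the £7 wedge).
Burden on consumers: £4; on sellers: £3. (They sum to £7.)
The less price-elastic side of the market bears the larger share of a per-unit tax.

Consumers bear £4 per pound; sellers bear £3 per pound.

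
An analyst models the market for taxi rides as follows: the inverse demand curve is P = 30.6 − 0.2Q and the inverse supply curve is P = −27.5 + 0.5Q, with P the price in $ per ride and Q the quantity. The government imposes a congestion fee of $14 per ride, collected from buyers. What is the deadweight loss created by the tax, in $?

Deadweight loss = $140.

Rewrite in direct form: Qd = 153 − 5P and Qs = 2P + 55.
Before the tax: set 153 − 5P = 2P + 55 → P* = $14, Q* = 83.
With the tax collected from buyers, demand (in seller-price terms) shifts: Qd = 153 − 5(P + 14).
Solving gives Q = 63 with buyers paying $18 and producers receiving $4 (the $14 wedge).
Quantity falls by |ΔQ| = |83 − 63| = 20.
DWL = ½ · t · |ΔQ| = ½ · 14 · 20 = $140.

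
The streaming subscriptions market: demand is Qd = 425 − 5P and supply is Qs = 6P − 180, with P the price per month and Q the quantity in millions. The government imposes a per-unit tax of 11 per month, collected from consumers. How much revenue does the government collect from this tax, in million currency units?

Before the tax: set 425 − 5P = 6P − 180 → P* = 55, Q* = 150.
With the tax collected from consumers, demand (in seller-price terms) shifts: Qd = 425 − 5(P + 11).
Solving gives Q = 120 with consumers paying 61 and producers receiving 50 (the 11 wedge).
Revenue = t · Q = 11 · 120 = 1320.

Tax revenue = 1320 million.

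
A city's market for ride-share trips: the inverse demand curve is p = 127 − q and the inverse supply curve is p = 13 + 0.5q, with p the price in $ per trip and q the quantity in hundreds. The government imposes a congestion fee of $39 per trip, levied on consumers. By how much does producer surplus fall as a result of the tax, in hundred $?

Producer surplus falls by $819 hundred.

Rewrite in direct form: qd = 127 − p and qs = 2p − 26.
Before the tax: set 127 − p = 2p − 26 → p* = $51, q* = 76.
With the tax collected from consumers, demand (in seller-price terms) shifts: qd = 127 − (p + 39).
Solving gives q = 50 with consumers paying $77 and suppliers receiving $38 (the $39 wedge).
ΔPS is the trapezoid between Q = 50 and Q = 76 of height $13: ½ · (76 + 50) · 13 = $819.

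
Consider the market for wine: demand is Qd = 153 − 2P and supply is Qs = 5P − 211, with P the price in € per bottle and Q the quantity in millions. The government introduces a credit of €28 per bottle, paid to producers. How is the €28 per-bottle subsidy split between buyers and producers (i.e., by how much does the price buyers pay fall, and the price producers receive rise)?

Buyers gain €20 per bottle; producers gain €8 per bottle.

Without the subsidy, 153 − 2P = 5P − 211 gives 7P = 364, so P* = €52 and Q* = 49.
With a per-unit subsidy paid to producers, each receives P + 28 per unit sold, so supply becomes Qs = 5(P + 28) − 211.
Solving gives Q = 89 with buyers paying €32 and producers receiving €60 (the €28 wedge).
Gain to buyers: €20; to producers: €8. (They sum to €28.)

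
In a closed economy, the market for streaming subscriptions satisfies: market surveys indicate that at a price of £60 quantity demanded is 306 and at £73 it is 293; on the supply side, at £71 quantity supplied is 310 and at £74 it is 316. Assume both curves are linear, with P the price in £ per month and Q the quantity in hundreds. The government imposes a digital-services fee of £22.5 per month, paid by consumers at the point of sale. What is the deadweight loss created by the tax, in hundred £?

Demand slope: (293 − 306)/(73 − 60) = -1, so Qd = 366 − P.
Supply slope: (316 − 310)/(74 − 71) = 2, so Qs = 2P + 168.
Before the tax: set 366 − P = 2P + 168 → P* = £66, Q* = 300.
With the tax collected from consumers, demand (in seller-price terms) shifts: Qd = 366 − (P + 22.5).
New equilibrium: consumers pay £81, suppliers receive £58.5, Q = 285. (Wedge: Pb − Ps = 22.5.)
Quantity falls by |ΔQ| = |300 − 285| = 15.
DWL = ½ · t · |ΔQ| = ½ · 22.5 · 15 = £168.75.

Deadweight loss = £168.75 hundred.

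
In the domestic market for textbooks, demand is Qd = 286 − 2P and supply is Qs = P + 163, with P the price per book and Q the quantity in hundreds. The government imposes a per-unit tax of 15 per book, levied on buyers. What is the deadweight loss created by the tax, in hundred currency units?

Before the tax: set 286 − 2P = P + 163 → P* = 41, Q* = 204.
With the tax collected from buyers, demand (in seller-price terms) shifts: Qd = 286 − 2(P + 15).
New equilibrium: buyers pay 46, suppliers receive 31, Q = 194. (Wedge: Pb − Ps = 15.)
Quantity falls by |ΔQ| = |204 − 194| = 10.
DWL = ½ · t · |ΔQ| = ½ · 15 · 10 = 75.

Deadweight loss = 75 hundred.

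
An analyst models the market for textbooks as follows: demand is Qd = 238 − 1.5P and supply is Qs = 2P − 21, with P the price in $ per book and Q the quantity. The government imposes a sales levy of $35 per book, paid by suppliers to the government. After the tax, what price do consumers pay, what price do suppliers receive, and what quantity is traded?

Without the tax, 238 − 1.5P = 2P − 21 gives 3.5P = 259, so P* = $74 and Q* = 127.
With the tax collected from suppliers, supply shifts: Qs = 2(P − 35) − 21.
New equilibrium: consumers pay $94, suppliers receive $59, Q = 97. (Wedge: Pb − Ps = 35.)
The less price-elastic side of the market bears the larger share of a per-unit tax.

Consumers pay $94; suppliers receive $59; quantity = 97.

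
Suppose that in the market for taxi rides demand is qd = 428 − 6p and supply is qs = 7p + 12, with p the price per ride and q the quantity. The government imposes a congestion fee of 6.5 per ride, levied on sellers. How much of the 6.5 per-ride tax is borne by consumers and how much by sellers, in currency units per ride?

Before the tax: set 428 − 6p = 7p + 12 → p* = 32, q* = 236.
With the tax collected from sellers, supply shifts: qs = 7(p − 6.5) + 12.
Solving gives q = 215 with consumers paying 35.5 and sellers receiving 29 (the 6.5 wedge).
Burden on consumers: 3.5; on sellers: 3. (They sum to 6.5.)
The less price-elastic side of the market bears the larger share of a per-unit tax.

Consumers bear 3.5 per ride; sellers bear 3 per ride.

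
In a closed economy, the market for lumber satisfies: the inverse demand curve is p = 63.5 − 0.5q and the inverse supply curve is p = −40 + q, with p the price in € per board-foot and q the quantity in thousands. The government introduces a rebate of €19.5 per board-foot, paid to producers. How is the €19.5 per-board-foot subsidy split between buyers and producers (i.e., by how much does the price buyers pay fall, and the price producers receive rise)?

Buyers gain €6.5 per board-foot; producers gain €13 per board-foot.

Inverting to q(p) form: qd = 127 − 2p; qs = p + 40.
Before the subsidy: set 127 − 2p = p + 40 → p* = €29, q* = 69.
With a per-unit subsidy paid to producers, each receives p + 19.5 per unit sold, so supply becomes qs = (p + 19.5) + 40.
Solving gives q = 82 with buyers paying €22.5 and producers receiving €42 (the €19.5 wedge).
Gain to buyers: €6.5; to producers: €13. (They sum to €19.5.)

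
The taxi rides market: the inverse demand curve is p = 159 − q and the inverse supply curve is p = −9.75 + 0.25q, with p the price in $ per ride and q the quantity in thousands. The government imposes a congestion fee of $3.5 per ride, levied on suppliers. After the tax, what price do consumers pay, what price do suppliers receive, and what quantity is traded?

Rewrite in direct form: qd = 159 − p and qs = 4p + 39.
Before the tax: set 159 − p = 4p + 39 → p* = $24, q* = 135.
With the tax collected from suppliers, supply shifts: qs = 4(p − 3.5) + 39.
New equilibrium: consumers pay $26.8, suppliers receive $23.3, q = 132.2. (Wedge: pb − ps = 3.5.)

Consumers pay $26.8; suppliers receive $23.3; quantity = 132.2.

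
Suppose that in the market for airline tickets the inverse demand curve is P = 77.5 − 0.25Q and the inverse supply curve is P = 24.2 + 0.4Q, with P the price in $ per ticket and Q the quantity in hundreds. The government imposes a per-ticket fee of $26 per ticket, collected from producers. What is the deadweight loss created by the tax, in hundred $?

Rewrite in direct form: Qd = 310 − 4P and Qs = 2.5P − 60.5.
Without the tax, 310 − 4P = 2.5P − 60.5 gives 6.5P = 370.5, so P* = $57 and Q* = 82.
With the tax collected from producers, supply shifts: Qs = 2.5(P − 26) − 60.5.
New equilibrium: buyers pay $67, producers receive $41, Q = 42. (Wedge: Pb − Ps = 26.)
Quantity falls by |ΔQ| = |82 − 42| = 40.
DWL = ½ · t · |ΔQ| = ½ · 26 · 40 = $520.

Deadweight loss = $520 hundred.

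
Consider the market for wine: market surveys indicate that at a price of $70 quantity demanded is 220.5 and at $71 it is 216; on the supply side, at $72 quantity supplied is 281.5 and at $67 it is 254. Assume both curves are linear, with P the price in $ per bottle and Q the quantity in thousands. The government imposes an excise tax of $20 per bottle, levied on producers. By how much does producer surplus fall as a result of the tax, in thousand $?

Producer surplus falls by $1964.25 thousand.

Demand slope: (216 − 220.5)/(71 − 70) = -4.5, so Qd = 535.5 − 4.5P.
Supply slope: (254 − 281.5)/(67 − 72) = 5.5, so Qs = 5.5P − 114.5.
Without the tax, 535.5 − 4.5P = 5.5P − 114.5 gives 10P = 650, so P* = $65 and Q* = 243.
With the tax collected from producers, supply shifts: Qs = 5.5(P − 20) − 114.5.
New equilibrium: consumers pay $76, producers receive $56, Q = 193.5. (Wedge: Pb − Ps = 20.)
ΔPS is the trapezoid between Q = 193.5 and Q = 243 of height $9: ½ · (243 + 193.5) · 9 = $1964.25.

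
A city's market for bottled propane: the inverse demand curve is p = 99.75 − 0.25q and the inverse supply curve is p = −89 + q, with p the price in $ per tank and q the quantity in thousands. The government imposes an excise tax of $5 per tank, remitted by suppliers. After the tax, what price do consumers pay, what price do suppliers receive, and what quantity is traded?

Consumers pay $63; suppliers receive $58; quantity = 147.

Rewrite in direct form: qd = 399 − 4p and qs = p + 89.
Before the tax: set 399 − 4p = p + 89 → p* = $62, q* = 151.
With the tax collected from suppliers, supply shifts: qs = (p − 5) + 89.
New equilibrium: consumers pay $63, suppliers receive $58, q = 147. (Wedge: pb − ps = 5.)
The less price-elastic side of the market bears the larger share of a per-unit tax.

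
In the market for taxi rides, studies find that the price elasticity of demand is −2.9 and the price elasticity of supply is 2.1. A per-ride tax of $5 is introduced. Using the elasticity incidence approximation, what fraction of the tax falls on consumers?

Consumers' share ≈ 0.42.

Incidence ratio: consumers' share ≈ εs / (εs + |εd|) = 2.1 / (2.1 + 2.9) = 0.42.
Supply is the less elastic side, so consumers bear the smaller share.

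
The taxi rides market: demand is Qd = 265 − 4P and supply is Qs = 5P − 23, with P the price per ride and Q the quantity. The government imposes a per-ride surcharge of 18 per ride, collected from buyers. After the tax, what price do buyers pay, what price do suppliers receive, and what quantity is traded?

Buyers pay 42; suppliers receive 24; quantity = 97.

Without the tax, 265 − 4P = 5P − 23 gives 9P = 288, so P* = 32 and Q* = 137.
With the tax collected from buyers, demand (in seller-price terms) shifts: Qd = 265 − 4(P + 18).
New equilibrium: buyers pay 42, suppliers receive 24, Q = 97. (Wedge: Pb − Ps = 18.)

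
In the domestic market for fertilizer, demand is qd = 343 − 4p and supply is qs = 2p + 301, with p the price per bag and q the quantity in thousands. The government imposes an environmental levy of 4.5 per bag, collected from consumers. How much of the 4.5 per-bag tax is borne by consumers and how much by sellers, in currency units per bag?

Consumers bear 1.5 per bag; sellers bear 3 per bag.

Before the tax: set 343 − 4p = 2p + 301 → p* = 7, q* = 315.
With the tax collected from consumers, demand (in seller-price terms) shifts: qd = 343 − 4(p + 4.5).
Solving gives q = 309 with consumers paying 8.5 and sellers receiving 4 (the 4.5 wedge).
Burden on consumers: 1.5; on sellers: 3. (They sum to 4.5.)
The less price-elastic side of the market bears the larger share of a per-unit tax.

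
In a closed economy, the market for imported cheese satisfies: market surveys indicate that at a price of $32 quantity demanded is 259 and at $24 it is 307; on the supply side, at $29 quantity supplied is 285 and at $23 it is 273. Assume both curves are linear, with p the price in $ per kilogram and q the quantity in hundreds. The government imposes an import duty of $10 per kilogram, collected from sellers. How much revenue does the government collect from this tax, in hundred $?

Demand slope: (307 − 259)/(24 − 32) = -6, so qd = 451 − 6p.
Supply slope: (273 − 285)/(23 − 29) = 2, so qs = 2p + 227.
Without the tax, 451 − 6p = 2p + 227 gives 8p = 224, so p* = $28 and q* = 283.
With the tax collected from sellers, supply shifts: qs = 2(p − 10) + 227.
Solving gives q = 268 with buyers paying $30.5 and sellers receiving $20.5 (the $10 wedge).
Revenue = t · Q = 10 · 268 = $2680.

Tax revenue = $2680 hundred.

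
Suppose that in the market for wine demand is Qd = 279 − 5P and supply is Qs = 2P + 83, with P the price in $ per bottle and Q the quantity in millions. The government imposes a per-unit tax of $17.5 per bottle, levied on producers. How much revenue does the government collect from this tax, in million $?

Tax revenue = $1995 million.

Before the tax: set 279 − 5P = 2P + 83 → P* = $28, Q* = 139.
With the tax collected from producers, supply shifts: Qs = 2(P − 17.5) + 83.
New equilibrium: consumers pay $33, producers receive $15.5, Q = 114. (Wedge: Pb − Ps = 17.5.)
Revenue = t · Q = 17.5 · 114 = $1995.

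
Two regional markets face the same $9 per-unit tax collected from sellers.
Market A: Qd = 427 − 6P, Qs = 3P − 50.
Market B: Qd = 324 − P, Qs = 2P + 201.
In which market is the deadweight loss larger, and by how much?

Market A, by $54.

Market A: pre-tax P* = $53, Q* = 109; post-tax Q = 91; deadweight loss = $81.
Market B: pre-tax P* = $41, Q* = 283; post-tax Q = 277; deadweight loss = $27.
Difference: $81 vs $27 → market A is larger by $54.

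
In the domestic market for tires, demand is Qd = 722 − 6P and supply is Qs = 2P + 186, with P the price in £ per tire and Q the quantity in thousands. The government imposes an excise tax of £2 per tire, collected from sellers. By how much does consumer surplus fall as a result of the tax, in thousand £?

Consumer surplus falls by £159.25 thousand.

Before the tax: set 722 − 6P = 2P + 186 → P* = £67, Q* = 320.
With the tax collected from sellers, supply shifts: Qs = 2(P − 2) + 186.
New equilibrium: buyers pay £67.5, sellers receive £65.5, Q = 317. (Wedge: Pb − Ps = 2.)
ΔCS is the trapezoid between Q = 317 and Q = 320 of height £0.5: ½ · (320 + 317) · 0.5 = £159.25.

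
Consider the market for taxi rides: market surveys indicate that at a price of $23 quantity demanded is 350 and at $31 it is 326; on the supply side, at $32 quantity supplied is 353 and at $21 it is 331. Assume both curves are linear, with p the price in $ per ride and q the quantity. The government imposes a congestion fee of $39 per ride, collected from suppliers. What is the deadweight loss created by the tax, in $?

Deadweight loss = $912.6.

Demand slope: (326 − 350)/(31 − 23) = -3, so qd = 419 − 3p.
Supply slope: (331 − 353)/(21 − 32) = 2, so qs = 2p + 289.
Without the tax, 419 − 3p = 2p + 289 gives 5p = 130, so p* = $26 and q* = 341.
With the tax collected from suppliers, supply shifts: qs = 2(p − 39) + 289.
New equilibrium: buyers pay $41.6, suppliers receive $2.6, q = 294.2. (Wedge: pb − ps = 39.)
Quantity falls by |ΔQ| = |341 − 294.2| = 46.8.
DWL = ½ · t · |ΔQ| = ½ · 39 · 46.8 = $912.6.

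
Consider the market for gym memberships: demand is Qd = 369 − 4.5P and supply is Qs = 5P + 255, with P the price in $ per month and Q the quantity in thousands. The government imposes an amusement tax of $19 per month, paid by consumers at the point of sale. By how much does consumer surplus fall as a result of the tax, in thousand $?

Before the tax: set 369 − 4.5P = 5P + 255 → P* = $12, Q* = 315.
With the tax collected from consumers, demand (in seller-price terms) shifts: Qd = 369 − 4.5(P + 19).
Solving gives Q = 270 with consumers paying $22 and sellers receiving $3 (the $19 wedge).
ΔCS is the trapezoid between Q = 270 and Q = 315 of height $10: ½ · (315 + 270) · 10 = $2925.

Consumer surplus falls by $2925 thousand.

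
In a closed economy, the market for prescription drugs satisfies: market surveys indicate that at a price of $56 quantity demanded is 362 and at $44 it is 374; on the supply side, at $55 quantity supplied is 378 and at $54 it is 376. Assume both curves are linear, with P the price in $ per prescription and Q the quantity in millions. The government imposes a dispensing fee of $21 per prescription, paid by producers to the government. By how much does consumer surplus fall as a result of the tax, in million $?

Consumer surplus falls by $5054 million.

Demand slope: (374 − 362)/(44 − 56) = -1, so Qd = 418 − P.
Supply slope: (376 − 378)/(54 − 55) = 2, so Qs = 2P + 268.
Without the tax, 418 − P = 2P + 268 gives 3P = 150, so P* = $50 and Q* = 368.
With the tax collected from producers, supply shifts: Qs = 2(P − 21) + 268.
Solving gives Q = 354 with buyers paying $64 and producers receiving $43 (the $21 wedge).
ΔCS is the trapezoid between Q = 354 and Q = 368 of height $14: ½ · (368 + 354) · 14 = $5054.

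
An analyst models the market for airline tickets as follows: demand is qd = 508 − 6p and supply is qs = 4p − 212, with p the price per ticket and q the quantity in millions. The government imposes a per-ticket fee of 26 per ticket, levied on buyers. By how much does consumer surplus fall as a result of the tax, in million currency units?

Consumer surplus falls by 465.92 million.

Before the tax: set 508 − 6p = 4p − 212 → p* = 72, q* = 76.
With the tax collected from buyers, demand (in seller-price terms) shifts: qd = 508 − 6(p + 26).
Solving gives q = 13.6 with buyers paying 82.4 and sellers receiving 56.4 (the 26 wedge).
ΔCS is the trapezoid between Q = 13.6 and Q = 76 of height 10.4: ½ · (76 + 13.6) · 10.4 = 465.92.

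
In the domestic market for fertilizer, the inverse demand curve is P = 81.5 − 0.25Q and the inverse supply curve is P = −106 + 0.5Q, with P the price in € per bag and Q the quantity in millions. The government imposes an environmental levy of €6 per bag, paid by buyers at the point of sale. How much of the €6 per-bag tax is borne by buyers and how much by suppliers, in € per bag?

Rewrite in direct form: Qd = 326 − 4P and Qs = 2P + 212.
Without the tax, 326 − 4P = 2P + 212 gives 6P = 114, so P* = €19 and Q* = 250.
With the tax collected from buyers, demand (in seller-price terms) shifts: Qd = 326 − 4(P + 6).
Solving gives Q = 242 with buyers paying €21 and suppliers receiving €15 (the €6 wedge).
Burden on buyers: €2; on suppliers: €4. (They sum to €6.)
The less price-elastic side of the market bears the larger share of a per-unit tax.

Buyers bear €2 per bag; suppliers bear €4 per bag.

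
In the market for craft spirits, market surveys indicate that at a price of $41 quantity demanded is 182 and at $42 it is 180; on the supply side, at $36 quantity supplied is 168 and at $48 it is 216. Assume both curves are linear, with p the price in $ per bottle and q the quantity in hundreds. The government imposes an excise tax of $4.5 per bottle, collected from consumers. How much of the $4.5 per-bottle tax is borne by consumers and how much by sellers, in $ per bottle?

Demand slope: (180 − 182)/(42 − 41) = -2, so qd = 264 − 2p.
Supply slope: (216 − 168)/(48 − 36) = 4, so qs = 4p + 24.
Without the tax, 264 − 2p = 4p + 24 gives 6p = 240, so p* = $40 and q* = 184.
With the tax collected from consumers, demand (in seller-price terms) shifts: qd = 264 − 2(p + 4.5).
Solving gives q = 178 with consumers paying $43 and sellers receiving $38.5 (the $4.5 wedge).
Burden on consumers: $3; on sellers: $1.5. (They sum to $4.5.)
The less price-elastic side of the market bears the larger share of a per-unit tax.

Consumers bear $3 per bottle; sellers bear $1.5 per bottle.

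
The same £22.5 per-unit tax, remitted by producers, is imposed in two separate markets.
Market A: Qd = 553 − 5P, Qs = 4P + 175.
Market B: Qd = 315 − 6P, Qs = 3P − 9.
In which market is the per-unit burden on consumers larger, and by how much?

Market A, by £2.5.

Market A: pre-tax P* = £42, Q* = 343; post-tax Q = 293; per-unit burden on consumers = £10.
Market B: pre-tax P* = £36, Q* = 99; post-tax Q = 54; per-unit burden on consumers = £7.5.
Difference: £10 vs £7.5 → market A is larger by £2.5.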